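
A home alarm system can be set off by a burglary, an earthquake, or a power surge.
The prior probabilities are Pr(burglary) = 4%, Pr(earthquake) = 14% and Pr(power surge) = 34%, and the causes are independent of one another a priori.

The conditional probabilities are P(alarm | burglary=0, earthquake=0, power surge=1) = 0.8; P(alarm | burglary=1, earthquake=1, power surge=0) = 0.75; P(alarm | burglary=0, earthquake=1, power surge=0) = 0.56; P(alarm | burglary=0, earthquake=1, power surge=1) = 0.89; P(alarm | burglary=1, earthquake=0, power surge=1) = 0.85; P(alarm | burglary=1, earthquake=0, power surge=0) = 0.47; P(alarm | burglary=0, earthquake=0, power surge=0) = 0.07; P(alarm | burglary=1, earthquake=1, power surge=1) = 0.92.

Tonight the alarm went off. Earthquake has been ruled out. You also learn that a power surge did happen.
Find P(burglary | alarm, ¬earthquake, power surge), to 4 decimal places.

P(burglary | alarm, ¬earthquake, power surge) ≈ 0.0424

By total probability over both values of burglary:
  P(alarm | ¬earthquake, power surge) = 0.8·0.96 + 0.85·0.04
        = 0.768000 + 0.034000 = 0.802000
Keeping only the burglary-present terms gives 0.034000, so
  P(burglary | alarm, ¬earthquake, power surge) = 0.034000 / 0.802000 ≈ 0.0424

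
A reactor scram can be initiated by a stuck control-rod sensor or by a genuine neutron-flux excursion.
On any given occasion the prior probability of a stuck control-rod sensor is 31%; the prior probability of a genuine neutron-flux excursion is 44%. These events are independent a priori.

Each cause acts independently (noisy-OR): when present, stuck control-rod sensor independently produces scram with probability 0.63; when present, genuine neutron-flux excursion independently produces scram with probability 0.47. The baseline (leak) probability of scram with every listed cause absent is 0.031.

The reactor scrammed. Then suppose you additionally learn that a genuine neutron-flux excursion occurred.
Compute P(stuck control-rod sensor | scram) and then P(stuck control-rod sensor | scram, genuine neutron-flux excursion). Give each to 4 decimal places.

P(stuck control-rod sensor | scram) ≈ 0.5815; P(stuck control-rod sensor | scram, genuine neutron-flux excursion) ≈ 0.4280

Under noisy-OR, P(scram | causes) = 1 − (1−0.031)·∏(1−qᵢ) over the active causes.
P(scram) = 0.031·0.69·0.56 + 0.48643·0.69·0.44 + 0.64147·0.31·0.56 + 0.809979·0.31·0.44 = 0.011978 + 0.147680 + 0.111359 + 0.110481 = 0.381498
Of this, 0.221840 comes from 0.111359 + 0.110481 (the stuck control-rod sensor=true cases).
P(stuck control-rod sensor | scram) = 0.221840 / 0.381498 ≈ 0.5815

Now condition on the additional information:
P(scram | genuine neutron-flux excursion) = 0.48643*0.69 + 0.809979*0.31 = 0.335637 + 0.251093 = 0.586730
The stuck control-rod sensor-present share is 0.809979*0.31 = 0.251093.
P(stuck control-rod sensor | scram, genuine neutron-flux excursion) = 0.251093 / 0.586730 ≈ 0.4280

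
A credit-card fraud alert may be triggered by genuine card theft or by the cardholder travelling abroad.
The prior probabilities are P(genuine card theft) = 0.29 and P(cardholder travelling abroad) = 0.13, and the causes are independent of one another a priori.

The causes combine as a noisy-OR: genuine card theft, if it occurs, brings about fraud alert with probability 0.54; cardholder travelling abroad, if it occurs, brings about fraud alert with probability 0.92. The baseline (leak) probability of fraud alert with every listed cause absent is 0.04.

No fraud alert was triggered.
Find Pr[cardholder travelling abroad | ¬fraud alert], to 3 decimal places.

Pr[cardholder travelling abroad | ¬fraud alert] ≈ 0.012

Under noisy-OR, P(fraud alert | causes) = 1 − (1−0.04)·∏(1−qᵢ) over the active causes.
By total probability over the 4 (genuine card theft, cardholder travelling abroad) configurations:
  P(¬fraud alert) = 0.96×0.71×0.87 + 0.0768×0.71×0.13 + 0.4416×0.29×0.87 + 0.035328×0.29×0.13
        = 0.592992 + 0.007089 + 0.111416 + 0.001332 = 0.712829
The terms with cardholder travelling abroad present sum to 0.008421, so
  P(cardholder travelling abroad | ¬fraud alert) = 0.008421 / 0.712829 ≈ 0.012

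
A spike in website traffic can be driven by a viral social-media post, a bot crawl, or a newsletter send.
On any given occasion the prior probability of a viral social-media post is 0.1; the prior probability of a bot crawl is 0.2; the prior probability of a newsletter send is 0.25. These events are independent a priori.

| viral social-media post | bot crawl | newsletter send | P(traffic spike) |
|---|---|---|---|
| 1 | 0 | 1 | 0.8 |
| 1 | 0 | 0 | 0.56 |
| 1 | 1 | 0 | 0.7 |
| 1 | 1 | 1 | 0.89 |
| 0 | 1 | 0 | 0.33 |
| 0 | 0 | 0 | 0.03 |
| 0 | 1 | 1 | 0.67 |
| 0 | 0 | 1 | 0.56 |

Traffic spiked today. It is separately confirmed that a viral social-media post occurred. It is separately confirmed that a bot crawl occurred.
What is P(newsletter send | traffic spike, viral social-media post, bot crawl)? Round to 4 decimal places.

Sum P(traffic spike|·) weighted by the priors over both values of newsletter send:
  P(traffic spike | viral social-media post, bot crawl) = 0.7×0.75 + 0.89×0.25
        = 0.525000 + 0.222500 = 0.747500
The terms with newsletter send present sum to 0.222500, so
  P(newsletter send | traffic spike, viral social-media post, bot crawl) = 0.222500 / 0.747500 ≈ 0.2977

P(newsletter send | traffic spike, viral social-media post, bot crawl) ≈ 0.2977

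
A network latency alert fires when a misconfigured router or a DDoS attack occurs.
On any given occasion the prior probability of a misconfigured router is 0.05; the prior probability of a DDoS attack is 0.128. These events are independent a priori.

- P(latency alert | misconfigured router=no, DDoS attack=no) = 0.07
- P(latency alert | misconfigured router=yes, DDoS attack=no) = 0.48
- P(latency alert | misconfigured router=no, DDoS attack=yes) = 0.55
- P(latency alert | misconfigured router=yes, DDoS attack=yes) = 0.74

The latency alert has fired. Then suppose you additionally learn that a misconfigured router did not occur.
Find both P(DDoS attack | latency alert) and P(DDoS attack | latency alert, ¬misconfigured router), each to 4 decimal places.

P(DDoS attack | latency alert) ≈ 0.4758; P(DDoS attack | latency alert, ¬misconfigured router) ≈ 0.5356

Numerator (weight on configurations with DDoS attack): 0.066880 + 0.004736 = 0.071616
Denominator P(latency alert): 0.07·0.95·0.872 + 0.55·0.95·0.128 + 0.48·0.05·0.872 + 0.74·0.05·0.128 = 0.150532
Posterior = 0.071616 / 0.150532 ≈ 0.4758

Now condition on the additional information:
Sum P(latency alert|·) weighted by the priors over both values of DDoS attack:
  P(latency alert | ¬misconfigured router) = 0.07·0.872 + 0.55·0.128
        = 0.061040 + 0.070400 = 0.131440
The terms with DDoS attack present sum to 0.070400, so
  P(DDoS attack | latency alert, ¬misconfigured router) = 0.070400 / 0.131440 ≈ 0.5356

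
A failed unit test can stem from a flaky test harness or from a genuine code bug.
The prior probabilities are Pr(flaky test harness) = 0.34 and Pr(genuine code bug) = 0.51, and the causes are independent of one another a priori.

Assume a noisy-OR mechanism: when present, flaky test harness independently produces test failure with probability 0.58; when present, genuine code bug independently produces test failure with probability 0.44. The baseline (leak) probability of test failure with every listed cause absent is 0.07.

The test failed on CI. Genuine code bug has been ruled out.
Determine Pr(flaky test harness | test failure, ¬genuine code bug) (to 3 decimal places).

Under noisy-OR, P(test failure | causes) = 1 − (1−0.07)·∏(1−qᵢ) over the active causes.
P(test failure | ¬genuine code bug) = 0.07*0.66 + 0.6094*0.34 = 0.046200 + 0.207196 = 0.253396
The flaky test harness-present share is 0.6094*0.34 = 0.207196.
P(flaky test harness | test failure, ¬genuine code bug) = 0.207196 / 0.253396 ≈ 0.818

Pr(flaky test harness | test failure, ¬genuine code bug) ≈ 0.818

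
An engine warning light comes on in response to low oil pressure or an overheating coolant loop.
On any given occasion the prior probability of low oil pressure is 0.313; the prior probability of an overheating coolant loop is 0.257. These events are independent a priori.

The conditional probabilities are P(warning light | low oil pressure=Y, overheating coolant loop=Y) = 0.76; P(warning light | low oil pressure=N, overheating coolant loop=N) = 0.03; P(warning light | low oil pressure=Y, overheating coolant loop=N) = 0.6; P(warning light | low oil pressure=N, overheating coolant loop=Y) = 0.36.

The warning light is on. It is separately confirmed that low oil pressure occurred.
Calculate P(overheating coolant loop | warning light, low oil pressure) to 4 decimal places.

P(overheating coolant loop | warning light, low oil pressure) ≈ 0.3047

P(warning light | low oil pressure) = 0.6·0.743 + 0.76·0.257 = 0.445800 + 0.195320 = 0.641120
Of this, 0.195320 comes from 0.76·0.257 (the overheating coolant loop=true cases).
P(overheating coolant loop | warning light, low oil pressure) = 0.195320 / 0.641120 ≈ 0.3047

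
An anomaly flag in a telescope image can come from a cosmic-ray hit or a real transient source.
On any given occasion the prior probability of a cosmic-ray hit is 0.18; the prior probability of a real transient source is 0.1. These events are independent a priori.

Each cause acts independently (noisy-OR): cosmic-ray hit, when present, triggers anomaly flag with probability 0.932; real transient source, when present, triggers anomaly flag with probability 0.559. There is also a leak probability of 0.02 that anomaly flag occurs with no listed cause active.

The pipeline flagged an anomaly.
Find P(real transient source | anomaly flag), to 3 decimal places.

Under noisy-OR, P(anomaly flag | causes) = 1 − (1−0.02)·∏(1−qᵢ) over the active causes.
P(anomaly flag) = 0.02*0.82*0.9 + 0.56782*0.82*0.1 + 0.93336*0.18*0.9 + 0.970612*0.18*0.1 = 0.014760 + 0.046561 + 0.151204 + 0.017471 = 0.229996
Of this, 0.064032 comes from 0.046561 + 0.017471 (the real transient source=true cases).
So P(real transient source | anomaly flag) = 0.064032/0.229996 ≈ 0.278.

P(real transient source | anomaly flag) ≈ 0.278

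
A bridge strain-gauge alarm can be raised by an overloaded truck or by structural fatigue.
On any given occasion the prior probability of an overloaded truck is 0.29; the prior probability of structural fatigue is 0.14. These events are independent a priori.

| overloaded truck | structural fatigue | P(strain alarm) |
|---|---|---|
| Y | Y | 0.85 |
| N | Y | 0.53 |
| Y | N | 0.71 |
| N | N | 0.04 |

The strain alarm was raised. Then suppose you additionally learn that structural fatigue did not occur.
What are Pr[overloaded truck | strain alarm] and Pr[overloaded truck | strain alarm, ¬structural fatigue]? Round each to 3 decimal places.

Pr[overloaded truck | strain alarm] ≈ 0.733; Pr[overloaded truck | strain alarm, ¬structural fatigue] ≈ 0.879

P(strain alarm) = 0.04×0.71×0.86 + 0.53×0.71×0.14 + 0.71×0.29×0.86 + 0.85×0.29×0.14 = 0.024424 + 0.052682 + 0.177074 + 0.034510 = 0.288690
The overloaded truck-present share is 0.177074 + 0.034510 = 0.211584.
So P(overloaded truck | strain alarm) = 0.211584/0.288690 ≈ 0.733.

Now condition on the additional information:
P(strain alarm | ¬structural fatigue) = 0.04*0.71 + 0.71*0.29 = 0.028400 + 0.205900 = 0.234300
The overloaded truck-present share is 0.71*0.29 = 0.205900.
Hence the posterior is 0.205900/0.234300 ≈ 0.879.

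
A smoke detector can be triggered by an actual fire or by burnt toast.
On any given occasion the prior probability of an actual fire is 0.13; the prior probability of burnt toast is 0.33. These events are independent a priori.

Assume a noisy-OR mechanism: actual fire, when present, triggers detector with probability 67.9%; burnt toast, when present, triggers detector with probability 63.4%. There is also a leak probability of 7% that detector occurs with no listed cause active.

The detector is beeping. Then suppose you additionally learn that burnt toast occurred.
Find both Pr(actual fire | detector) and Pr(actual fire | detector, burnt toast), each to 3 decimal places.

Pr(actual fire | detector) ≈ 0.301; Pr(actual fire | detector, burnt toast) ≈ 0.168

Under noisy-OR, P(detector | causes) = 1 − (1−0.07)·∏(1−qᵢ) over the active causes.
Weight on actual fire=true, given the evidence: 0.061098 + 0.038213 = 0.099311
The normalizing constant is 0.07·0.87·0.67 + 0.65962·0.87·0.33 + 0.70147·0.13·0.67 + 0.890738·0.13·0.33 = 0.329491
P(actual fire | detector) = 0.099311/0.329491 ≈ 0.301

With the extra evidence:
For the numerator, keep only actual fire=true terms: 0.890738*0.13 = 0.115796
The normalizing constant is 0.65962*0.87 + 0.890738*0.13 = 0.689665
P(actual fire | detector, burnt toast) = 0.115796/0.689665 ≈ 0.168
The drop from 0.301 to 0.168 is the explaining-away (discounting) effect.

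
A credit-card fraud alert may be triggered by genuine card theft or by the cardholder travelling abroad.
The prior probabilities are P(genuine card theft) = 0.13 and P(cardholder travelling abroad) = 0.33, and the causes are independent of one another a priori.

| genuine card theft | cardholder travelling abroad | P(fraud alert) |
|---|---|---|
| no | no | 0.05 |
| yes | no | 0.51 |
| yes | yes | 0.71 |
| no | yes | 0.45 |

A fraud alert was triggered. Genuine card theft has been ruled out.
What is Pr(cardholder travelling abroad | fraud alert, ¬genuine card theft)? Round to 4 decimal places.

Pr(cardholder travelling abroad | fraud alert, ¬genuine card theft) ≈ 0.8159

P(fraud alert | ¬genuine card theft) = 0.05·0.67 + 0.45·0.33 = 0.033500 + 0.148500 = 0.182000
The cardholder travelling abroad-present share is 0.45·0.33 = 0.148500.
So P(cardholder travelling abroad | fraud alert, ¬genuine card theft) = 0.148500/0.182000 ≈ 0.8159.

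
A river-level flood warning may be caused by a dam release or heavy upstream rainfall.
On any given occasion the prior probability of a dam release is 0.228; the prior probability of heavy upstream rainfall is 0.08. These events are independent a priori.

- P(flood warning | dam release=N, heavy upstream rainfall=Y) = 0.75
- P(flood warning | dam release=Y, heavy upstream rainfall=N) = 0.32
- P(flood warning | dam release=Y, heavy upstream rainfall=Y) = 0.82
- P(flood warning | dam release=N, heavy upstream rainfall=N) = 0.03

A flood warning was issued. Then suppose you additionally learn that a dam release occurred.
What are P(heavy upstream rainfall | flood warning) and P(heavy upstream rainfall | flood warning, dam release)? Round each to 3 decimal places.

P(flood warning) = 0.03·0.772·0.92 + 0.75·0.772·0.08 + 0.32·0.228·0.92 + 0.82·0.228·0.08 = 0.021307 + 0.046320 + 0.067123 + 0.014957 = 0.149707
Of this, 0.061277 comes from 0.046320 + 0.014957 (the heavy upstream rainfall=true cases).
Hence the posterior is 0.061277/0.149707 ≈ 0.409.

Now condition on the additional information:
By total probability over both values of heavy upstream rainfall:
  P(flood warning | dam release) = 0.32×0.92 + 0.82×0.08
        = 0.294400 + 0.065600 = 0.360000
Configurations with heavy upstream rainfall contribute 0.065600, so
  P(heavy upstream rainfall | flood warning, dam release) = 0.065600 / 0.360000 ≈ 0.182

P(heavy upstream rainfall | flood warning) ≈ 0.409; P(heavy upstream rainfall | flood warning, dam release) ≈ 0.182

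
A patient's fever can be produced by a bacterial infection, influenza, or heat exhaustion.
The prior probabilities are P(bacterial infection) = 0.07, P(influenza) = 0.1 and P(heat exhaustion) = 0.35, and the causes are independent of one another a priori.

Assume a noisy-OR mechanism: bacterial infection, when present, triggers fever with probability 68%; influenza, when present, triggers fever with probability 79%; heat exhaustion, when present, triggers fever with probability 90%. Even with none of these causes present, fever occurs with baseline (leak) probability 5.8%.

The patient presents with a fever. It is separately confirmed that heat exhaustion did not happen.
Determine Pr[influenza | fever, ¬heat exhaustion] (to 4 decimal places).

Under noisy-OR, P(fever | causes) = 1 − (1−0.058)·∏(1−qᵢ) over the active causes.
P(fever | ¬heat exhaustion) = 0.058*0.93*0.9 + 0.80218*0.93*0.1 + 0.69856*0.07*0.9 + 0.936698*0.07*0.1 = 0.048546 + 0.074603 + 0.044009 + 0.006557 = 0.173715
The influenza-present share is 0.074603 + 0.006557 = 0.081160.
So P(influenza | fever, ¬heat exhaustion) = 0.081160/0.173715 ≈ 0.4672.

Pr[influenza | fever, ¬heat exhaustion] ≈ 0.4672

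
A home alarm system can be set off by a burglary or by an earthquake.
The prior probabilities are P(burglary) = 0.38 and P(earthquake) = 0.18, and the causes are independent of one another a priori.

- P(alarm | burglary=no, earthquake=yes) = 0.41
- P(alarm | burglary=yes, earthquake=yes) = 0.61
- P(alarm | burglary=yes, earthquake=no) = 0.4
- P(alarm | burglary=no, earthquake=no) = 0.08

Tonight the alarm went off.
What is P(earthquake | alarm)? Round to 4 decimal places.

Weight on earthquake=true, given the evidence: 0.045756 + 0.041724 = 0.087480
Denominator P(alarm): 0.08*0.62*0.82 + 0.41*0.62*0.18 + 0.4*0.38*0.82 + 0.61*0.38*0.18 = 0.252792
P(earthquake | alarm) = 0.087480/0.252792 ≈ 0.3461

P(earthquake | alarm) ≈ 0.3461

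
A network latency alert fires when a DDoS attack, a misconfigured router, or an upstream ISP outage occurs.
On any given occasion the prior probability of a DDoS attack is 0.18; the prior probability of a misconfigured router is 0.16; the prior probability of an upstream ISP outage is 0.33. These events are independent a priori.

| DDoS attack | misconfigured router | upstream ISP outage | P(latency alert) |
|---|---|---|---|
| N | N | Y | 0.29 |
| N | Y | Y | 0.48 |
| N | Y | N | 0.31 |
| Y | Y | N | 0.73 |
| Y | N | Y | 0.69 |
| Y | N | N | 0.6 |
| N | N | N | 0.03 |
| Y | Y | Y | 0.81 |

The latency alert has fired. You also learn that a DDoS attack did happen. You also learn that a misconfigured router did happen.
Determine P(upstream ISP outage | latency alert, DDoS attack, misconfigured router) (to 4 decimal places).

P(upstream ISP outage | latency alert, DDoS attack, misconfigured router) ≈ 0.3534

P(latency alert | DDoS attack, misconfigured router) = 0.73×0.67 + 0.81×0.33 = 0.489100 + 0.267300 = 0.756400
The upstream ISP outage-present share is 0.81×0.33 = 0.267300.
Hence the posterior is 0.267300/0.756400 ≈ 0.3534.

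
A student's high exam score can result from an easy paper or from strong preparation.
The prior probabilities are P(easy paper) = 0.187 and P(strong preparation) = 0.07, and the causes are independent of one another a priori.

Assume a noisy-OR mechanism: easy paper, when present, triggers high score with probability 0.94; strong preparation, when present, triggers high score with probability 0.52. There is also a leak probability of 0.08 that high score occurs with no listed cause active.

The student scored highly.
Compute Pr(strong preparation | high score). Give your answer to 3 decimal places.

Pr(strong preparation | high score) ≈ 0.165

Under noisy-OR, P(high score | causes) = 1 − (1−0.08)·∏(1−qᵢ) over the active causes.
Numerator (weight on configurations with strong preparation): 0.031779 + 0.012743 = 0.044522
Normalizer over all consistent configurations: 0.08*0.813*0.93 + 0.5584*0.813*0.07 + 0.9448*0.187*0.93 + 0.973504*0.187*0.07 = 0.269319
Posterior = 0.044522 / 0.269319 ≈ 0.165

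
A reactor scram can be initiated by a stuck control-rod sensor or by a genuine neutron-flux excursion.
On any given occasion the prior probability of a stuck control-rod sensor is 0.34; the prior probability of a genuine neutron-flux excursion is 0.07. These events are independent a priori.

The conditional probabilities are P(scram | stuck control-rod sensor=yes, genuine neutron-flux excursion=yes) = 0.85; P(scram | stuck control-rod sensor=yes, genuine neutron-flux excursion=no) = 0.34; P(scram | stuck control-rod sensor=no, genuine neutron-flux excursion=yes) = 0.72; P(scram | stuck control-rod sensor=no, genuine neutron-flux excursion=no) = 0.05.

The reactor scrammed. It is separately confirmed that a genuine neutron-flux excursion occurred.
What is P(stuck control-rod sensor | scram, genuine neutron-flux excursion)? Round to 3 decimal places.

Sum P(scram|·) weighted by the priors over both values of stuck control-rod sensor:
  P(scram | genuine neutron-flux excursion) = 0.72*0.66 + 0.85*0.34
        = 0.475200 + 0.289000 = 0.764200
Configurations with stuck control-rod sensor contribute 0.289000, so
  P(stuck control-rod sensor | scram, genuine neutron-flux excursion) = 0.289000 / 0.764200 ≈ 0.378

P(stuck control-rod sensor | scram, genuine neutron-flux excursion) ≈ 0.378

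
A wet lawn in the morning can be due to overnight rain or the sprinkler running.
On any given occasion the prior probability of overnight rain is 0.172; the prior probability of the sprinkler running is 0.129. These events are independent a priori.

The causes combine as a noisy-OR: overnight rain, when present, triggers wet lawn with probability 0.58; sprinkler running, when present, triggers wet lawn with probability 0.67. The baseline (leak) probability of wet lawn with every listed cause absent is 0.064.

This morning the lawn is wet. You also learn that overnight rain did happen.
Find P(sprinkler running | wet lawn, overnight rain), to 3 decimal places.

Under noisy-OR, P(wet lawn | causes) = 1 − (1−0.064)·∏(1−qᵢ) over the active causes.
P(wet lawn | overnight rain) = 0.60688·0.871 + 0.87027·0.129 = 0.528592 + 0.112265 = 0.640857
The sprinkler running-present share is 0.87027·0.129 = 0.112265.
So P(sprinkler running | wet lawn, overnight rain) = 0.112265/0.640857 ≈ 0.175.

P(sprinkler running | wet lawn, overnight rain) ≈ 0.175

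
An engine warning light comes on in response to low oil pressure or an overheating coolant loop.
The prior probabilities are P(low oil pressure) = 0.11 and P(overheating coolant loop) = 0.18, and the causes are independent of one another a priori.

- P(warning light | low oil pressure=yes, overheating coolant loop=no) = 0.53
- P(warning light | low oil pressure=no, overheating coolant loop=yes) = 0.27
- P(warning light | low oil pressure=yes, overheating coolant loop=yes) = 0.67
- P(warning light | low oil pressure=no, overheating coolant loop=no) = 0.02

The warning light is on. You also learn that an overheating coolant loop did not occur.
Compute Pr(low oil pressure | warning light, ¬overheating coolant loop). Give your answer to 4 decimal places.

Pr(low oil pressure | warning light, ¬overheating coolant loop) ≈ 0.7661

For the numerator, keep only low oil pressure=true terms: 0.53·0.11 = 0.058300
Denominator P(warning light | ¬overheating coolant loop): 0.02·0.89 + 0.53·0.11 = 0.076100
Posterior = 0.058300 / 0.076100 ≈ 0.7661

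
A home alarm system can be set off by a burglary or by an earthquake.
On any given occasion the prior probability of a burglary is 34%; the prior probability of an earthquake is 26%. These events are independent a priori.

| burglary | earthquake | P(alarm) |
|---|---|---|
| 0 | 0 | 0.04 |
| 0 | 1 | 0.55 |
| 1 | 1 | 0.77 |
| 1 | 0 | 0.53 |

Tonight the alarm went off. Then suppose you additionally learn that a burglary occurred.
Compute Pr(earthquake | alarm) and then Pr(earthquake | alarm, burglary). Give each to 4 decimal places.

Sum P(alarm|·) weighted by the priors over the 4 (burglary, earthquake) configurations:
  P(alarm) = 0.04·0.66·0.74 + 0.55·0.66·0.26 + 0.53·0.34·0.74 + 0.77·0.34·0.26
        = 0.019536 + 0.094380 + 0.133348 + 0.068068 = 0.315332
Configurations with earthquake contribute 0.162448, so
  P(earthquake | alarm) = 0.162448 / 0.315332 ≈ 0.5152

Now also conditioning on burglary=true:
P(alarm | burglary) = 0.53·0.74 + 0.77·0.26 = 0.392200 + 0.200200 = 0.592400
Restricting to configurations with earthquake present: 0.77·0.26 = 0.200200.
So P(earthquake | alarm, burglary) = 0.200200/0.592400 ≈ 0.3379.

Pr(earthquake | alarm) ≈ 0.5152; Pr(earthquake | alarm, burglary) ≈ 0.3379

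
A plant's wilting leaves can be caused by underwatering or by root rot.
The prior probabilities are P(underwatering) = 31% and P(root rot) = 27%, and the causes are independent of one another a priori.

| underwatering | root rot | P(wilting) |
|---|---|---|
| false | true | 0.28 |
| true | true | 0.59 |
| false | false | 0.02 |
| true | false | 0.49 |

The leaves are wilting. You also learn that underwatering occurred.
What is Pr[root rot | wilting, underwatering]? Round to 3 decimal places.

For the numerator, keep only root rot=true terms: 0.59·0.27 = 0.159300
The normalizing constant is 0.49·0.73 + 0.59·0.27 = 0.517000
P(root rot | wilting, underwatering) = 0.159300/0.517000 ≈ 0.308

Pr[root rot | wilting, underwatering] ≈ 0.308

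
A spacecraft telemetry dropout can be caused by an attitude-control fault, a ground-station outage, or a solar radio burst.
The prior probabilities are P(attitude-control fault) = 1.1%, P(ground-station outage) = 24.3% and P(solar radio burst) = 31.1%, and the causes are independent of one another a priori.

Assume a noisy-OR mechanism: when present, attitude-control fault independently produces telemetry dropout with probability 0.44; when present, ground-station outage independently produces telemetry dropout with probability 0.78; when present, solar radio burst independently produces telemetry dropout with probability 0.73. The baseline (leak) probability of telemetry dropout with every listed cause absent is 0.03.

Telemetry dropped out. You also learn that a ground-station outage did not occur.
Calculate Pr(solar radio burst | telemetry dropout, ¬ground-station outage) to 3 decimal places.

Pr(solar radio burst | telemetry dropout, ¬ground-station outage) ≈ 0.906

Under noisy-OR, P(telemetry dropout | causes) = 1 − (1−0.03)·∏(1−qᵢ) over the active causes.
Numerator (weight on configurations with solar radio burst): 0.227024 + 0.002919 = 0.229943
Normalizer over all consistent configurations: 0.03*0.989*0.689 + 0.7381*0.989*0.311 + 0.4568*0.011*0.689 + 0.853336*0.011*0.311 = 0.253848
Posterior = 0.229943 / 0.253848 ≈ 0.906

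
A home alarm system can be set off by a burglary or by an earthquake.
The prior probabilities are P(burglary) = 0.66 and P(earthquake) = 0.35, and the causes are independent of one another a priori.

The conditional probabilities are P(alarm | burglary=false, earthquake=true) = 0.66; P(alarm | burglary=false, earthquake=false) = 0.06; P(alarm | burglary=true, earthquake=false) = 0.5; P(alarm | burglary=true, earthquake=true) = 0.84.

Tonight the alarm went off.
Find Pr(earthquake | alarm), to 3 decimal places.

P(alarm) = 0.06*0.34*0.65 + 0.66*0.34*0.35 + 0.5*0.66*0.65 + 0.84*0.66*0.35 = 0.013260 + 0.078540 + 0.214500 + 0.194040 = 0.500340
Restricting to configurations with earthquake present: 0.078540 + 0.194040 = 0.272580.
Hence the posterior is 0.272580/0.500340 ≈ 0.545.

Pr(earthquake | alarm) ≈ 0.545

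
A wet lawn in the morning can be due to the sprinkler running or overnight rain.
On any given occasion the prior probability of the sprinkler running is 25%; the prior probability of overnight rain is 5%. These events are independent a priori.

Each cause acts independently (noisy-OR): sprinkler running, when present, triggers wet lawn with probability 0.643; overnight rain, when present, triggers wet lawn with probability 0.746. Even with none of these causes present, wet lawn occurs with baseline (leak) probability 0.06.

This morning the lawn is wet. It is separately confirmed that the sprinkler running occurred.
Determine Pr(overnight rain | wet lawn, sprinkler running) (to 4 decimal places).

Pr(overnight rain | wet lawn, sprinkler running) ≈ 0.0676

Under noisy-OR, P(wet lawn | causes) = 1 − (1−0.06)·∏(1−qᵢ) over the active causes.
P(wet lawn | sprinkler running) = 0.66442×0.95 + 0.914763×0.05 = 0.631199 + 0.045738 = 0.676937
The overnight rain-present share is 0.914763×0.05 = 0.045738.
So P(overnight rain | wet lawn, sprinkler running) = 0.045738/0.676937 ≈ 0.0676.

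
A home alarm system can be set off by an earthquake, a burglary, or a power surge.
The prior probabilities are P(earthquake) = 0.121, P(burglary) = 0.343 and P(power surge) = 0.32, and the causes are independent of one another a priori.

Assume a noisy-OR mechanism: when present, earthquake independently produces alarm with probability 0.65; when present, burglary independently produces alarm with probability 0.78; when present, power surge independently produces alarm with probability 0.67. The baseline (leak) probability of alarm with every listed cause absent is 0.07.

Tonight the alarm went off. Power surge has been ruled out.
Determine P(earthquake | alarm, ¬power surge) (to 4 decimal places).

P(earthquake | alarm, ¬power surge) ≈ 0.2475

Under noisy-OR, P(alarm | causes) = 1 − (1−0.07)·∏(1−qᵢ) over the active causes.
Sum P(alarm|·) weighted by the priors over the 4 (earthquake, burglary) configurations:
  P(alarm | ¬power surge) = 0.07×0.879×0.657 + 0.7954×0.879×0.343 + 0.6745×0.121×0.657 + 0.92839×0.121×0.343
        = 0.040425 + 0.239811 + 0.053621 + 0.038531 = 0.372388
The terms with earthquake present sum to 0.092152, so
  P(earthquake | alarm, ¬power surge) = 0.092152 / 0.372388 ≈ 0.2475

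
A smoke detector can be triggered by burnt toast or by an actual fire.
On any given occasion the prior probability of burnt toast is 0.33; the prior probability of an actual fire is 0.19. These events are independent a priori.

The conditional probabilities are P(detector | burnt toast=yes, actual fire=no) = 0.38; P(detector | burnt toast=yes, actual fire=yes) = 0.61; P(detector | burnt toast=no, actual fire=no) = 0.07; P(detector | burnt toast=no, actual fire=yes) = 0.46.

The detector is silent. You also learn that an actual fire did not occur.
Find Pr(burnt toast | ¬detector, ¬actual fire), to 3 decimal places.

Pr(burnt toast | ¬detector, ¬actual fire) ≈ 0.247

P(¬detector | ¬actual fire) = 0.93*0.67 + 0.62*0.33 = 0.623100 + 0.204600 = 0.827700
Of this, 0.204600 comes from 0.62*0.33 (the burnt toast=true cases).
So P(burnt toast | ¬detector, ¬actual fire) = 0.204600/0.827700 ≈ 0.247.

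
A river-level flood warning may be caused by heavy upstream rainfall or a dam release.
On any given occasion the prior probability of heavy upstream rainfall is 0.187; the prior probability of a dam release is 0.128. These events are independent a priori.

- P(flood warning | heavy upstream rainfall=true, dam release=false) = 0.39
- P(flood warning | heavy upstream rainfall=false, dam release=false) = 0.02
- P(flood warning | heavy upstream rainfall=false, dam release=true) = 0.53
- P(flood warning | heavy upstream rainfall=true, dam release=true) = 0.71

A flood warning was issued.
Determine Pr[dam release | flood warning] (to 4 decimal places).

Pr[dam release | flood warning] ≈ 0.4812

By total probability over the 4 (heavy upstream rainfall, dam release) configurations:
  P(flood warning) = 0.02*0.813*0.872 + 0.53*0.813*0.128 + 0.39*0.187*0.872 + 0.71*0.187*0.128
        = 0.014179 + 0.055154 + 0.063595 + 0.016995 = 0.149923
Configurations with dam release contribute 0.072149, so
  P(dam release | flood warning) = 0.072149 / 0.149923 ≈ 0.4812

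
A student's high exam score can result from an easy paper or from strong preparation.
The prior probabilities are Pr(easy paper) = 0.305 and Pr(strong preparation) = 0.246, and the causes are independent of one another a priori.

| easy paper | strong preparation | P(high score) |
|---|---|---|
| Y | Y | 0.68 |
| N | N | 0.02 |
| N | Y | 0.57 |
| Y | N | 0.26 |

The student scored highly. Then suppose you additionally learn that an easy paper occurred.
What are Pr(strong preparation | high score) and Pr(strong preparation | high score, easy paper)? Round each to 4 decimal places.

Pr(strong preparation | high score) ≈ 0.6787; Pr(strong preparation | high score, easy paper) ≈ 0.4604

P(high score) = 0.02×0.695×0.754 + 0.57×0.695×0.246 + 0.26×0.305×0.754 + 0.68×0.305×0.246 = 0.010481 + 0.097453 + 0.059792 + 0.051020 = 0.218746
Restricting to configurations with strong preparation present: 0.097453 + 0.051020 = 0.148473.
Hence the posterior is 0.148473/0.218746 ≈ 0.6787.

Now also conditioning on easy paper=true:
Numerator (weight on configurations with strong preparation): 0.68*0.246 = 0.167280
Normalizer over all consistent configurations: 0.26*0.754 + 0.68*0.246 = 0.363320
P(strong preparation | high score, easy paper) = 0.167280/0.363320 ≈ 0.4604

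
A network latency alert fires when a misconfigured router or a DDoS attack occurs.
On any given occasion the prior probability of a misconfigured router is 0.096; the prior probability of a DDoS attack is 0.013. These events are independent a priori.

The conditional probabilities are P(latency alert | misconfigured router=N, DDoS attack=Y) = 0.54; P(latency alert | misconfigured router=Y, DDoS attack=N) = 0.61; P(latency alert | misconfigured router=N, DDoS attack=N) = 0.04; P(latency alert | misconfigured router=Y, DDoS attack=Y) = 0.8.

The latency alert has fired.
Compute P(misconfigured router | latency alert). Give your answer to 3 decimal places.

P(latency alert) = 0.04×0.904×0.987 + 0.54×0.904×0.013 + 0.61×0.096×0.987 + 0.8×0.096×0.013 = 0.035690 + 0.006346 + 0.057799 + 0.000998 = 0.100833
Restricting to configurations with misconfigured router present: 0.057799 + 0.000998 = 0.058797.
P(misconfigured router | latency alert) = 0.058797 / 0.100833 ≈ 0.583

P(misconfigured router | latency alert) ≈ 0.583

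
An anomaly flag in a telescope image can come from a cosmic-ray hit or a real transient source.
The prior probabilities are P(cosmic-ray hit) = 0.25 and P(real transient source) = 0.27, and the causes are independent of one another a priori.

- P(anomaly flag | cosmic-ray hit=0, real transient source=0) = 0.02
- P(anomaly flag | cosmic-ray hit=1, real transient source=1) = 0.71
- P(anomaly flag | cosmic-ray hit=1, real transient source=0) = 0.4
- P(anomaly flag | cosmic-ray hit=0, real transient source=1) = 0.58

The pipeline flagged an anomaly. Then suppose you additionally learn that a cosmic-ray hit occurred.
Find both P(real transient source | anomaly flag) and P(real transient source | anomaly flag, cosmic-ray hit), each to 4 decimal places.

For the numerator, keep only real transient source=true terms: 0.117450 + 0.047925 = 0.165375
Normalizer over all consistent configurations: 0.02*0.75*0.73 + 0.58*0.75*0.27 + 0.4*0.25*0.73 + 0.71*0.25*0.27 = 0.249325
Posterior = 0.165375 / 0.249325 ≈ 0.6633

Now condition on the additional information:
Weight on real transient source=true, given the evidence: 0.71*0.27 = 0.191700
Normalizer over all consistent configurations: 0.4*0.73 + 0.71*0.27 = 0.483700
P(real transient source | anomaly flag, cosmic-ray hit) = 0.191700/0.483700 ≈ 0.3963

P(real transient source | anomaly flag) ≈ 0.6633; P(real transient source | anomaly flag, cosmic-ray hit) ≈ 0.3963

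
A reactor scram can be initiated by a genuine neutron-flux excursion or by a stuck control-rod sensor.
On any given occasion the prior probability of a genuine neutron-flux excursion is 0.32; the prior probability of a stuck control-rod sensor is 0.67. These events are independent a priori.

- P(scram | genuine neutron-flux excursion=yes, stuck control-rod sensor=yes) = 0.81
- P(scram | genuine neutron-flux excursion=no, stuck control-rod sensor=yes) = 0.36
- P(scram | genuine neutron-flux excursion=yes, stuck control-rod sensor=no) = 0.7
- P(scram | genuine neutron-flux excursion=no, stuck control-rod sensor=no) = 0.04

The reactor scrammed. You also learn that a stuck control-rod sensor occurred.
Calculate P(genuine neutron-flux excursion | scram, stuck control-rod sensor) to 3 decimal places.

By total probability over both values of genuine neutron-flux excursion:
  P(scram | stuck control-rod sensor) = 0.36*0.68 + 0.81*0.32
        = 0.244800 + 0.259200 = 0.504000
Configurations with genuine neutron-flux excursion contribute 0.259200, so
  P(genuine neutron-flux excursion | scram, stuck control-rod sensor) = 0.259200 / 0.504000 ≈ 0.514

P(genuine neutron-flux excursion | scram, stuck control-rod sensor) ≈ 0.514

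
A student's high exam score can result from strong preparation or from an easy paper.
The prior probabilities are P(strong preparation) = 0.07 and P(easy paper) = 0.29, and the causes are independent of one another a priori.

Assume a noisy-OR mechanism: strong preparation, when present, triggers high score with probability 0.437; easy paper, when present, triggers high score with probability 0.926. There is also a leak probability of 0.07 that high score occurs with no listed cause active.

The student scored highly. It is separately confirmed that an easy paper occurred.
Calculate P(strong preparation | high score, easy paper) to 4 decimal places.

Under noisy-OR, P(high score | causes) = 1 − (1−0.07)·∏(1−qᵢ) over the active causes.
Enumerate both values of strong preparation and weight by the priors:
  P(high score | easy paper) = 0.93118*0.93 + 0.961254*0.07
        = 0.865997 + 0.067288 = 0.933285
Keeping only the strong preparation-present terms gives 0.067288, so
  P(strong preparation | high score, easy paper) = 0.067288 / 0.933285 ≈ 0.0721

P(strong preparation | high score, easy paper) ≈ 0.0721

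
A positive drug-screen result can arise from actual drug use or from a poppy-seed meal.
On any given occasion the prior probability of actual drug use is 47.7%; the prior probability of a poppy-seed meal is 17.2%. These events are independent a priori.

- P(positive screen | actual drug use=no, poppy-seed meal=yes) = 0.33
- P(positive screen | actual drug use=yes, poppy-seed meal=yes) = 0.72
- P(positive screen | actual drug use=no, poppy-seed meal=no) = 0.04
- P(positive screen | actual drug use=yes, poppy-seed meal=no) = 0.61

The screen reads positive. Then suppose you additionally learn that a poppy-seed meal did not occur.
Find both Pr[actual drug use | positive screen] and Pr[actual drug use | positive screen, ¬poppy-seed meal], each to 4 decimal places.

Pr[actual drug use | positive screen] ≈ 0.8645; Pr[actual drug use | positive screen, ¬poppy-seed meal] ≈ 0.9329

Sum P(positive screen|·) weighted by the priors over the 4 (actual drug use, poppy-seed meal) configurations:
  P(positive screen) = 0.04·0.523·0.828 + 0.33·0.523·0.172 + 0.61·0.477·0.828 + 0.72·0.477·0.172
        = 0.017322 + 0.029685 + 0.240923 + 0.059072 = 0.347002
The terms with actual drug use present sum to 0.299995, so
  P(actual drug use | positive screen) = 0.299995 / 0.347002 ≈ 0.8645

Now also conditioning on poppy-seed meal≠true:
Sum P(positive screen|·) weighted by the priors over both values of actual drug use:
  P(positive screen | ¬poppy-seed meal) = 0.04·0.523 + 0.61·0.477
        = 0.020920 + 0.290970 = 0.311890
Keeping only the actual drug use-present terms gives 0.290970, so
  P(actual drug use | positive screen, ¬poppy-seed meal) = 0.290970 / 0.311890 ≈ 0.9329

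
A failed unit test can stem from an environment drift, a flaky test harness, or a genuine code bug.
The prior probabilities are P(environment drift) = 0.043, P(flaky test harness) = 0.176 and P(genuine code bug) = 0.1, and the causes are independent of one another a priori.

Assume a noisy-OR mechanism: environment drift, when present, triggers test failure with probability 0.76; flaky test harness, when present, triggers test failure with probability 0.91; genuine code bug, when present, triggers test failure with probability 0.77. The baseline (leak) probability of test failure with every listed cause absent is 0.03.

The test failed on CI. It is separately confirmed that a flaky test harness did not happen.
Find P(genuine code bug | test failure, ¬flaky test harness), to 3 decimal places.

Under noisy-OR, P(test failure | causes) = 1 − (1−0.03)·∏(1−qᵢ) over the active causes.
By total probability over the 4 (environment drift, genuine code bug) configurations:
  P(test failure | ¬flaky test harness) = 0.03·0.957·0.9 + 0.7769·0.957·0.1 + 0.7672·0.043·0.9 + 0.946456·0.043·0.1
        = 0.025839 + 0.074349 + 0.029691 + 0.004070 = 0.133949
The terms with genuine code bug present sum to 0.078419, so
  P(genuine code bug | test failure, ¬flaky test harness) = 0.078419 / 0.133949 ≈ 0.585

P(genuine code bug | test failure, ¬flaky test harness) ≈ 0.585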